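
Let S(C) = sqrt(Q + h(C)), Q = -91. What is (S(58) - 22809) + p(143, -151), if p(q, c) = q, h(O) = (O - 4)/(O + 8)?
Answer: -22666 + 4*I*sqrt(682)/11 ≈ -22666.0 + 9.4964*I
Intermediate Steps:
h(O) = (-4 + O)/(8 + O)
S(C) = sqrt(-91 + (-4 + C)/(8 + C))
(S(58) - 22809) + p(143, -151) = (sqrt(6)*sqrt((-122 - 15*58)/(8 + 58)) - 22809) + 143 = (sqrt(6)*sqrt((-122 - 870)/66) - 22809) + 143 = (sqrt(6)*sqrt((1/66)*(-992)) - 22809) + 143 = (sqrt(6)*sqrt(-496/33) - 22809) + 143 = (sqrt(6)*(4*I*sqrt(1023)/33) - 22809) + 143 = (4*I*sqrt(682)/11 - 22809) + 143 = (-22809 + 4*I*sqrt(682)/11) + 143 = -22666 + 4*I*sqrt(682)/11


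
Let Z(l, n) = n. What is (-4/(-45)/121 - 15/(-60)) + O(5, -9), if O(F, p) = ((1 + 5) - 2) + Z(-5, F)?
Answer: 201481/21780 ≈ 9.2507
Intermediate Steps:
O(F, p) = 4 + F (O(F, p) = ((1 + 5) - 2) + F = (6 - 2) + F = 4 + F)
(-4/(-45)/121 - 15/(-60)) + O(5, -9) = (-4/(-45)/121 - 15/(-60)) + (4 + 5) = (-4*(-1/45)*(1/121) - 15*(-1/60)) + 9 = ((4/45)*(1/121) + ¼) + 9 = (4/5445 + ¼) + 9 = 5461/21780 + 9 = 201481/21780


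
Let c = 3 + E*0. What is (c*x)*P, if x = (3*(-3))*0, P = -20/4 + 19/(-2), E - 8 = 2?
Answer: 0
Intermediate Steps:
E = 10 (E = 8 + 2 = 10)
P = -29/2 (P = -20*¼ + 19*(-½) = -5 - 19/2 = -29/2 ≈ -14.500)
x = 0 (x = -9*0 = 0)
c = 3 (c = 3 + 10*0 = 3 + 0 = 3)
(c*x)*P = (3*0)*(-29/2) = 0*(-29/2) = 0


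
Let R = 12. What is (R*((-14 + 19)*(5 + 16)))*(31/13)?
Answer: 39060/13 ≈ 3004.6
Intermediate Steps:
(R*((-14 + 19)*(5 + 16)))*(31/13) = (12*((-14 + 19)*(5 + 16)))*(31/13) = (12*(5*21))*(31*(1/13)) = (12*105)*(31/13) = 1260*(31/13) = 39060/13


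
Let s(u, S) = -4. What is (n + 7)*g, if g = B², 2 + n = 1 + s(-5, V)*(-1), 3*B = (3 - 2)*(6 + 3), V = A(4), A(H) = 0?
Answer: 90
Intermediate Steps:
V = 0
B = 3 (B = ((3 - 2)*(6 + 3))/3 = (1*9)/3 = (⅓)*9 = 3)
n = 3 (n = -2 + (1 - 4*(-1)) = -2 + (1 + 4) = -2 + 5 = 3)
g = 9 (g = 3² = 9)
(n + 7)*g = (3 + 7)*9 = 10*9 = 90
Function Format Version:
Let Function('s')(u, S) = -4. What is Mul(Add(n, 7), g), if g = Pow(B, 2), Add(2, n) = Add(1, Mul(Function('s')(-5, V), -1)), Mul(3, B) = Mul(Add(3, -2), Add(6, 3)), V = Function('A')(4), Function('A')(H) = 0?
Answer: 90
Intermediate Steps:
V = 0
B = 3 (B = Mul(Rational(1, 3), Mul(Add(3, -2), Add(6, 3))) = Mul(Rational(1, 3), Mul(1, 9)) = Mul(Rational(1, 3), 9) = 3)
n = 3 (n = Add(-2, Add(1, Mul(-4, -1))) = Add(-2, Add(1, 4)) = Add(-2, 5) = 3)
g = 9 (g = Pow(3, 2) = 9)
Mul(Add(n, 7), g) = Mul(Add(3, 7), 9) = Mul(10, 9) = 90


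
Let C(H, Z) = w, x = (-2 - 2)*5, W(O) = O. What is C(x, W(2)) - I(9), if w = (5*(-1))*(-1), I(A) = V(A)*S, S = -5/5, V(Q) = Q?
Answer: 14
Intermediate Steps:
S = -1 (S = -5*⅕ = -1)
I(A) = -A (I(A) = A*(-1) = -A)
w = 5 (w = -5*(-1) = 5)
x = -20 (x = -4*5 = -20)
C(H, Z) = 5
C(x, W(2)) - I(9) = 5 - (-1)*9 = 5 - 1*(-9) = 5 + 9 = 14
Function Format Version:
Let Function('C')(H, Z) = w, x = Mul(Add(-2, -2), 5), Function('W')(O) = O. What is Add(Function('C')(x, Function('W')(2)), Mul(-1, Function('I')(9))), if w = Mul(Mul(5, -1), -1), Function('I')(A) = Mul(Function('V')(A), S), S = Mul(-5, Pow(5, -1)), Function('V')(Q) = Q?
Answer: 14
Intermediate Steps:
S = -1 (S = Mul(-5, Rational(1, 5)) = -1)
Function('I')(A) = Mul(-1, A) (Function('I')(A) = Mul(A, -1) = Mul(-1, A))
w = 5 (w = Mul(-5, -1) = 5)
x = -20 (x = Mul(-4, 5) = -20)
Function('C')(H, Z) = 5
Add(Function('C')(x, Function('W')(2)), Mul(-1, Function('I')(9))) = Add(5, Mul(-1, Mul(-1, 9))) = Add(5, Mul(-1, -9)) = Add(5, 9) = 14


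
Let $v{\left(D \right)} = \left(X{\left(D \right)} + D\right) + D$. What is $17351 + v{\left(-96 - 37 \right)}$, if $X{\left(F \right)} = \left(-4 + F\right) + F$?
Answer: $16815$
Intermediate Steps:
$X{\left(F \right)} = -4 + 2 F$
$v{\left(D \right)} = -4 + 4 D$ ($v{\left(D \right)} = \left(\left(-4 + 2 D\right) + D\right) + D = \left(-4 + 3 D\right) + D = -4 + 4 D$)
$17351 + v{\left(-96 - 37 \right)} = 17351 + \left(-4 + 4 \left(-96 - 37\right)\right) = 17351 + \left(-4 + 4 \left(-133\right)\right) = 17351 - 536 = 16815$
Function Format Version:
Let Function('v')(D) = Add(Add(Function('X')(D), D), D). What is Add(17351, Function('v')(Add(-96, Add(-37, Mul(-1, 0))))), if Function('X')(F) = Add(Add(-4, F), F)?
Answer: 16815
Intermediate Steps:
Function('X')(F) = Add(-4, Mul(2, F))
Function('v')(D) = Add(-4, Mul(4, D)) (Function('v')(D) = Add(Add(Add(-4, Mul(2, D)), D), D) = Add(Add(-4, Mul(3, D)), D) = Add(-4, Mul(4, D)))
Add(17351, Function('v')(Add(-96, Add(-37, Mul(-1, 0))))) = Add(17351, Add(-4, Mul(4, Add(-96, Add(-37, Mul(-1, 0)))))) = Add(17351, Add(-4, Mul(4, Add(-96, Add(-37, 0))))) = Add(17351, Add(-4, Mul(4, Add(-96, -37)))) = Add(17351, Add(-4, Mul(4, -133))) = Add(17351, Add(-4, -532)) = Add(17351, -536) = 16815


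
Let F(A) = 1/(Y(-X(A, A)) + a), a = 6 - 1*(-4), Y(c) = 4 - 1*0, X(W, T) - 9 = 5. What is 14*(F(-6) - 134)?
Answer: -1875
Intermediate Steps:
X(W, T) = 14 (X(W, T) = 9 + 5 = 14)
Y(c) = 4 (Y(c) = 4 + 0 = 4)
a = 10 (a = 6 + 4 = 10)
F(A) = 1/14 (F(A) = 1/(4 + 10) = 1/14)
14*(F(-6) - 134) = 14*(1/14 - 134) = 14*(-1875/14) = -1875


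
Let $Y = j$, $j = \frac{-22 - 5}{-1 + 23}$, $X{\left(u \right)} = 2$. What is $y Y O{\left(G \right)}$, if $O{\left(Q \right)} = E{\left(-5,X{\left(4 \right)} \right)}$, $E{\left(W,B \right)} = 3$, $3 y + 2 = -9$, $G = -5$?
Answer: $\frac{27}{2} \approx 13.5$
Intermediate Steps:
$y = - \frac{11}{3}$ ($y = - \frac{2}{3} + \frac{1}{3} \left(-9\right) = - \frac{2}{3} - 3 = - \frac{11}{3} \approx -3.6667$)
$O{\left(Q \right)} = 3$
$j = - \frac{27}{22} \approx -1.2273$
$Y = - \frac{27}{22} \approx -1.2273$
$y Y O{\left(G \right)} = \left(- \frac{11}{3}\right) \left(- \frac{27}{22}\right) 3 = \frac{9}{2} \cdot 3 = \frac{27}{2}$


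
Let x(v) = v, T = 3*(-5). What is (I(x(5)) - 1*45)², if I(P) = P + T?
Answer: 3025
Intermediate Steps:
T = -15
I(P) = -15 + P (I(P) = P - 15 = -15 + P)
(I(x(5)) - 1*45)² = ((-15 + 5) - 1*45)² = (-10 - 45)² = (-55)² = 3025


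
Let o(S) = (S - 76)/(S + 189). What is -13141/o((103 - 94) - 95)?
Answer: 1353523/162 ≈ 8355.1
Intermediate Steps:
o(S) = (-76 + S)/(189 + S)
-13141/o((103 - 94) - 95) = -13141*(189 + ((103 - 94) - 95))/(-76 + ((103 - 94) - 95)) = -13141*(189 + (9 - 95))/(-76 + (9 - 95)) = -13141*(189 - 86)/(-76 - 86) = -13141/(-162/103) = -13141*(-103/162) = 1353523/162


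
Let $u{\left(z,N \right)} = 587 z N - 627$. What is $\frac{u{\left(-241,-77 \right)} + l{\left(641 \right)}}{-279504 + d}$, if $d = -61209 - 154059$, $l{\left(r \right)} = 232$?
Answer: $- \frac{2723141}{123693} \approx -22.015$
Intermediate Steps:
$u{\left(z,N \right)} = -627 + 587 N z$ ($u{\left(z,N \right)} = 587 N z - 627 = -627 + 587 N z$)
$d = -215268$
$\frac{u{\left(-241,-77 \right)} + l{\left(641 \right)}}{-279504 + d} = \frac{\left(-627 + 587 \left(-77\right) \left(-241\right)\right) + 232}{-279504 - 215268} = \frac{\left(-627 + 10892959\right) + 232}{-494772} = \left(10892332 + 232\right) \left(- \frac{1}{494772}\right) = 10892564 \left(- \frac{1}{494772}\right) = - \frac{2723141}{123693}$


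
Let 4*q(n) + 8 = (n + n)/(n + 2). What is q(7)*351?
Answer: -1131/2 ≈ -565.50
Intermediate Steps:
q(n) = -2 + n/(2*(2 + n)) (q(n) = -2 + ((n + n)/(n + 2))/4 = -2 + ((2*n)/(2 + n))/4 = -2 + (2*n/(2 + n))/4 = -2 + n/(2*(2 + n)))
q(7)*351 = ((-8 - 3*7)/(2*(2 + 7)))*351 = ((½)*(-8 - 21)/9)*351 = ((½)*(⅑)*(-29))*351 = -29/18*351 = -1131/2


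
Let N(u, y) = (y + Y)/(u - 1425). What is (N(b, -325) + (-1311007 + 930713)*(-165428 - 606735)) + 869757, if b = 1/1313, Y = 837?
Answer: 34339116965034565/116939 ≈ 2.9365e+11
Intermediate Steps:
b = 1/1313 ≈ 0.00076161
N(u, y) = (837 + y)/(-1425 + u) (N(u, y) = (y + 837)/(u - 1425) = (837 + y)/(-1425 + u))
(N(b, -325) + (-1311007 + 930713)*(-165428 - 606735)) + 869757 = ((837 - 325)/(-1425 + 1/1313) + (-1311007 + 930713)*(-165428 - 606735)) + 869757 = (512/(-1871024/1313) - 380294*(-772163)) + 869757 = (-1313/1871024*512 + 293648955922) + 869757 = (-42016/116939 + 293648955922) + 869757 = 34339015256520742/116939 + 869757 = 34339116965034565/116939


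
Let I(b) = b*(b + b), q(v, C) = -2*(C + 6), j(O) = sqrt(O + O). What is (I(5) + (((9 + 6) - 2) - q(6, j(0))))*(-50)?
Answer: -3750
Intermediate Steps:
j(O) = sqrt(2)*sqrt(O) (j(O) = sqrt(2*O) = sqrt(2)*sqrt(O))
q(v, C) = -12 - 2*C (q(v, C) = -2*(6 + C) = -12 - 2*C)
I(b) = 2*b**2 (I(b) = b*(2*b) = 2*b**2)
(I(5) + (((9 + 6) - 2) - q(6, j(0))))*(-50) = (2*5**2 + (((9 + 6) - 2) - (-12 - 2*sqrt(2)*sqrt(0))))*(-50) = (2*25 + ((15 - 2) - (-12 - 2*sqrt(2)*0)))*(-50) = (50 + (13 - (-12 - 2*0)))*(-50) = (50 + (13 - (-12 + 0)))*(-50) = (50 + (13 - 1*(-12)))*(-50) = (50 + (13 + 12))*(-50) = (50 + 25)*(-50) = 75*(-50) = -3750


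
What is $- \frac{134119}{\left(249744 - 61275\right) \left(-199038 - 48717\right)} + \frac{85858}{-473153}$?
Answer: $- \frac{4009001763895303}{22093471048910535} \approx -0.18146$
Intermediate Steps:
$- \frac{134119}{\left(249744 - 61275\right) \left(-199038 - 48717\right)} + \frac{85858}{-473153} = - \frac{134119}{188469 \left(-247755\right)} + 85858 \left(- \frac{1}{473153}\right) = - \frac{134119}{-46694137095} - \frac{85858}{473153} = \left(-134119\right) \left(- \frac{1}{46694137095}\right) - \frac{85858}{473153} = \frac{134119}{46694137095} - \frac{85858}{473153} = - \frac{4009001763895303}{22093471048910535}$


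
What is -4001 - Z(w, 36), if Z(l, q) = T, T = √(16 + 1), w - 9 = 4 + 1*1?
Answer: -4001 - √17 ≈ -4005.1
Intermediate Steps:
w = 14 (w = 9 + (4 + 1*1) = 9 + (4 + 1) = 9 + 5 = 14)
T = √17 ≈ 4.1231
Z(l, q) = √17
-4001 - Z(w, 36) = -4001 - √17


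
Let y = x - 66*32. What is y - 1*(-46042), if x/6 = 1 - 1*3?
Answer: 43918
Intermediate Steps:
x = -12 (x = 6*(1 - 1*3) = 6*(1 - 3) = 6*(-2) = -12)
y = -2124 (y = -12 - 66*32 = -12 - 2112 = -2124)
y - 1*(-46042) = -2124 - 1*(-46042) = -2124 + 46042 = 43918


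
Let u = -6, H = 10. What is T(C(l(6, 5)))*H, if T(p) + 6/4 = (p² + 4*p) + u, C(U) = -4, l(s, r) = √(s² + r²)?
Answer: -75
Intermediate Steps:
l(s, r) = √(r² + s²)
T(p) = -15/2 + p² + 4*p (T(p) = -3/2 + ((p² + 4*p) - 6) = -3/2 + (-6 + p² + 4*p) = -15/2 + p² + 4*p)
T(C(l(6, 5)))*H = (-15/2 + (-4)² + 4*(-4))*10 = (-15/2 + 16 - 16)*10 = -15/2*10 = -75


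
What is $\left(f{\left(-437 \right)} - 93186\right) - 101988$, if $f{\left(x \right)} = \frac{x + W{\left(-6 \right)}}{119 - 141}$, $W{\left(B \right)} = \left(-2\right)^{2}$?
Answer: $- \frac{4293395}{22} \approx -1.9515 \cdot 10^{5}$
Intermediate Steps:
$W{\left(B \right)} = 4$
$f{\left(x \right)} = - \frac{2}{11} - \frac{x}{22}$ ($f{\left(x \right)} = \frac{x + 4}{119 - 141} = \frac{4 + x}{-22} = \left(4 + x\right) \left(- \frac{1}{22}\right) = - \frac{2}{11} - \frac{x}{22}$)
$\left(f{\left(-437 \right)} - 93186\right) - 101988 = \left(\left(- \frac{2}{11} - - \frac{437}{22}\right) - 93186\right) - 101988 = \left(\left(- \frac{2}{11} + \frac{437}{22}\right) - 93186\right) - 101988 = \left(\frac{433}{22} - 93186\right) - 101988 = - \frac{2049659}{22} - 101988 = - \frac{4293395}{22}$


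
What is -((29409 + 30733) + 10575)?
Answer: -70717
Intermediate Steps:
-((29409 + 30733) + 10575) = -(60142 + 10575) = -1*70717 = -70717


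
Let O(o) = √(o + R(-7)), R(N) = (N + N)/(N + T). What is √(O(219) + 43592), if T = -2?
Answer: √(392328 + 3*√1985)/3 ≈ 208.82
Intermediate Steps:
R(N) = 2*N/(-2 + N) (R(N) = (N + N)/(N - 2) = (2*N)/(-2 + N) = 2*N/(-2 + N))
O(o) = √(14/9 + o) (O(o) = √(o + 2*(-7)/(-2 - 7)) = √(o + 2*(-7)/(-9)) = √(o + 2*(-7)*(-⅑)) = √(o + 14/9) = √(14/9 + o))
√(O(219) + 43592) = √(√(14 + 9*219)/3 + 43592) = √(√(14 + 1971)/3 + 43592) = √(√1985/3 + 43592) = √(43592 + √1985/3)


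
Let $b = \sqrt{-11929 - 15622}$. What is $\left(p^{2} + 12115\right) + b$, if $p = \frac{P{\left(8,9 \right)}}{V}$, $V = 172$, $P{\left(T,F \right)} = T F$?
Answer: $\frac{22400959}{1849} + i \sqrt{27551} \approx 12115.0 + 165.98 i$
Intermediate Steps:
$b = i \sqrt{27551}$ ($b = \sqrt{-27551} = i \sqrt{27551} \approx 165.98 i$)
$P{\left(T,F \right)} = F T$
$p = \frac{18}{43}$ ($p = \frac{9 \cdot 8}{172} = 72 \cdot \frac{1}{172} = \frac{18}{43} \approx 0.4186$)
$\left(p^{2} + 12115\right) + b = \left(\left(\frac{18}{43}\right)^{2} + 12115\right) + i \sqrt{27551} = \left(\frac{324}{1849} + 12115\right) + i \sqrt{27551} = \frac{22400959}{1849} + i \sqrt{27551}$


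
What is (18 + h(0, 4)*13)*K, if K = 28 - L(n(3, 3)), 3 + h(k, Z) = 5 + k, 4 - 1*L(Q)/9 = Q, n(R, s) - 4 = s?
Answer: 2420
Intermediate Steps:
n(R, s) = 4 + s
L(Q) = 36 - 9*Q
h(k, Z) = 2 + k (h(k, Z) = -3 + (5 + k) = 2 + k)
K = 55 (K = 28 - (36 - 9*(4 + 3)) = 28 - (36 - 9*7) = 28 - (36 - 63) = 28 - 1*(-27) = 28 + 27 = 55)
(18 + h(0, 4)*13)*K = (18 + (2 + 0)*13)*55 = (18 + 2*13)*55 = (18 + 26)*55 = 44*55 = 2420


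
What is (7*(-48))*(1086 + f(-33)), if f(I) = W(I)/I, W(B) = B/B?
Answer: -4013744/11 ≈ -3.6489e+5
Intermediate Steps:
W(B) = 1
f(I) = 1/I
(7*(-48))*(1086 + f(-33)) = (7*(-48))*(1086 + 1/(-33)) = -336*(1086 - 1/33) = -336*35837/33 = -4013744/11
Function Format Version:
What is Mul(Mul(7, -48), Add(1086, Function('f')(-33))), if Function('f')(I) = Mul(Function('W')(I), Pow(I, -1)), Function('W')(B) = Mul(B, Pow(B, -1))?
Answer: Rational(-4013744, 11) ≈ -3.6489e+5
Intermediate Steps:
Function('W')(B) = 1
Function('f')(I) = Pow(I, -1) (Function('f')(I) = Mul(1, Pow(I, -1)) = Pow(I, -1))
Mul(Mul(7, -48), Add(1086, Function('f')(-33))) = Mul(Mul(7, -48), Add(1086, Pow(-33, -1))) = Mul(-336, Add(1086, Rational(-1, 33))) = Mul(-336, Rational(35837, 33)) = Rational(-4013744, 11)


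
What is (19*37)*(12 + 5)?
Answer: 11951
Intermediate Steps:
(19*37)*(12 + 5) = 703*17 = 11951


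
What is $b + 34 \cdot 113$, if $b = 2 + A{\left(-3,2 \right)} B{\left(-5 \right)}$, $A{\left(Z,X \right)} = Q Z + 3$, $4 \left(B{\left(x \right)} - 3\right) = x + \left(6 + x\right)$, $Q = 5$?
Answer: $3820$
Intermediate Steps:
$B{\left(x \right)} = \frac{9}{2} + \frac{x}{2}$ ($B{\left(x \right)} = 3 + \frac{x + \left(6 + x\right)}{4} = 3 + \frac{6 + 2 x}{4} = 3 + \left(\frac{3}{2} + \frac{x}{2}\right) = \frac{9}{2} + \frac{x}{2}$)
$A{\left(Z,X \right)} = 3 + 5 Z$ ($A{\left(Z,X \right)} = 5 Z + 3 = 3 + 5 Z$)
$b = -22$ ($b = 2 + \left(3 + 5 \left(-3\right)\right) \left(\frac{9}{2} + \frac{1}{2} \left(-5\right)\right) = 2 + \left(3 - 15\right) \left(\frac{9}{2} - \frac{5}{2}\right) = 2 - 24 = -22$)
$b + 34 \cdot 113 = -22 + 34 \cdot 113 = -22 + 3842 = 3820$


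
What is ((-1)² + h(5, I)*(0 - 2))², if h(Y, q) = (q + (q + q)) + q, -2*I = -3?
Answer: 121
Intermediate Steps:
I = 3/2 (I = -½*(-3) = 3/2 ≈ 1.5000)
h(Y, q) = 4*q (h(Y, q) = (q + 2*q) + q = 3*q + q = 4*q)
((-1)² + h(5, I)*(0 - 2))² = ((-1)² + (4*(3/2))*(0 - 2))² = (1 + 6*(-2))² = (1 - 12)² = (-11)² = 121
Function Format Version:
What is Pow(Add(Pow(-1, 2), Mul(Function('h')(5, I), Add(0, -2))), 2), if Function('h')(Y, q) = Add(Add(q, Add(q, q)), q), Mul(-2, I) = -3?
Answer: 121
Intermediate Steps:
I = Rational(3, 2) (I = Mul(Rational(-1, 2), -3) = Rational(3, 2) ≈ 1.5000)
Function('h')(Y, q) = Mul(4, q) (Function('h')(Y, q) = Add(Add(q, Mul(2, q)), q) = Add(Mul(3, q), q) = Mul(4, q))
Pow(Add(Pow(-1, 2), Mul(Function('h')(5, I), Add(0, -2))), 2) = Pow(Add(Pow(-1, 2), Mul(Mul(4, Rational(3, 2)), Add(0, -2))), 2) = Pow(Add(1, Mul(6, -2)), 2) = Pow(Add(1, -12), 2) = Pow(-11, 2) = 121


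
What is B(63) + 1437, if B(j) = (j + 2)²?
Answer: 5662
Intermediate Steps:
B(j) = (2 + j)²
B(63) + 1437 = (2 + 63)² + 1437 = 65² + 1437 = 4225 + 1437 = 5662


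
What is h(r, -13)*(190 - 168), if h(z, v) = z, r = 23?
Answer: 506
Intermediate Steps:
h(r, -13)*(190 - 168) = 23*(190 - 168) = 23*22 = 506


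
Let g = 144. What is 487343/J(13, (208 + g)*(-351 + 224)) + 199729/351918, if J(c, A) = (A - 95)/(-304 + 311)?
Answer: -397195252549/5255191494 ≈ -75.582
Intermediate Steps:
J(c, A) = -95/7 + A/7 (J(c, A) = (-95 + A)/7 = (-95 + A)*(1/7) = -95/7 + A/7)
487343/J(13, (208 + g)*(-351 + 224)) + 199729/351918 = 487343/(-95/7 + ((208 + 144)*(-351 + 224))/7) + 199729/351918 = 487343/(-95/7 + (352*(-127))/7) + 199729*(1/351918) = 487343/(-95/7 + (1/7)*(-44704)) + 199729/351918 = 487343/(-95/7 - 44704/7) + 199729/351918 = 487343/(-44799/7) + 199729/351918 = 487343*(-7/44799) + 199729/351918 = -3411401/44799 + 199729/351918 = -397195252549/5255191494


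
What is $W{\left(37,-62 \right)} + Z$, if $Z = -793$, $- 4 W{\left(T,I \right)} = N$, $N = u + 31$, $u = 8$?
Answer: $- \frac{3211}{4} \approx -802.75$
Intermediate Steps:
$N = 39$ ($N = 8 + 31 = 39$)
$W{\left(T,I \right)} = - \frac{39}{4}$ ($W{\left(T,I \right)} = \left(- \frac{1}{4}\right) 39 = - \frac{39}{4}$)
$W{\left(37,-62 \right)} + Z = - \frac{39}{4} - 793 = - \frac{3211}{4}$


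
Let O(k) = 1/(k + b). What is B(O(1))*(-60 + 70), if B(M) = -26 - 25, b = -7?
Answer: -510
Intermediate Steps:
O(k) = 1/(-7 + k) (O(k) = 1/(k - 7) = 1/(-7 + k))
B(M) = -51
B(O(1))*(-60 + 70) = -51*(-60 + 70) = -51*10 = -510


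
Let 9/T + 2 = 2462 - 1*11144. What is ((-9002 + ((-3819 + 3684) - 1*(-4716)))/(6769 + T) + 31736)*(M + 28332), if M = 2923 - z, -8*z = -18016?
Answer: 54104132076814404/58781987 ≈ 9.2042e+8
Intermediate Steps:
z = 2252 (z = -1/8*(-18016) = 2252)
M = 671 (M = 2923 - 1*2252 = 2923 - 2252 = 671)
T = -9/8684 (T = 9/(-2 + (2462 - 1*11144)) = 9/(-2 + (2462 - 11144)) = 9/(-2 - 8682) = 9/(-8684) = 9*(-1/8684) = -9/8684 ≈ -0.0010364)
((-9002 + ((-3819 + 3684) - 1*(-4716)))/(6769 + T) + 31736)*(M + 28332) = ((-9002 + ((-3819 + 3684) - 1*(-4716)))/(6769 - 9/8684) + 31736)*(671 + 28332) = ((-9002 + (-135 + 4716))/(58781987/8684) + 31736)*29003 = ((-9002 + 4581)*(8684/58781987) + 31736)*29003 = (-4421*8684/58781987 + 31736)*29003 = (-38391964/58781987 + 31736)*29003 = (1865466747468/58781987)*29003 = 54104132076814404/58781987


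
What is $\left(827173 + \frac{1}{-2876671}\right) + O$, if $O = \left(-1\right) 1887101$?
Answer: $- \frac{3049064139689}{2876671} \approx -1.0599 \cdot 10^{6}$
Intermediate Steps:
$O = -1887101$
$\left(827173 + \frac{1}{-2876671}\right) + O = \left(827173 + \frac{1}{-2876671}\right) - 1887101 = \left(827173 - \frac{1}{2876671}\right) - 1887101 = \frac{2379504581082}{2876671} - 1887101 = - \frac{3049064139689}{2876671}$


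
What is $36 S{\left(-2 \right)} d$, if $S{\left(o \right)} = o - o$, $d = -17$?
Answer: $0$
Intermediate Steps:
$S{\left(o \right)} = 0$
$36 S{\left(-2 \right)} d = 36 \cdot 0 \left(-17\right) = 0 \left(-17\right) = 0$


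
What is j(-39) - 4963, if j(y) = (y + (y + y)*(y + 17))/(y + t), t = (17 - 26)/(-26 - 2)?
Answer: -1807295/361 ≈ -5006.4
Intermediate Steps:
t = 9/28 (t = -9/(-28) = -9*(-1/28) = 9/28 ≈ 0.32143)
j(y) = (y + 2*y*(17 + y))/(9/28 + y) (j(y) = (y + (y + y)*(y + 17))/(y + 9/28) = (y + (2*y)*(17 + y))/(9/28 + y) = (y + 2*y*(17 + y))/(9/28 + y))
j(-39) - 4963 = 28*(-39)*(35 + 2*(-39))/(9 + 28*(-39)) - 4963 = 28*(-39)*(35 - 78)/(9 - 1092) - 4963 = 28*(-39)*(-43)/(-1083) - 4963 = 28*(-39)*(-1/1083)*(-43) - 4963 = -15652/361 - 4963 = -1807295/361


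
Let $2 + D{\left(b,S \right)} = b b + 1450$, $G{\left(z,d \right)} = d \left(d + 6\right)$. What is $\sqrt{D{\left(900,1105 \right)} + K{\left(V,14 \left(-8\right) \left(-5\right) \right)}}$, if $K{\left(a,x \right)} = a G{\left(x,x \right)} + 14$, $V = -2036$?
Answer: $i \sqrt{644519098} \approx 25387.0 i$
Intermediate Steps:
$G{\left(z,d \right)} = d \left(6 + d\right)$
$D{\left(b,S \right)} = 1448 + b^{2}$ ($D{\left(b,S \right)} = -2 + \left(b b + 1450\right) = -2 + \left(b^{2} + 1450\right) = -2 + \left(1450 + b^{2}\right) = 1448 + b^{2}$)
$K{\left(a,x \right)} = 14 + a x \left(6 + x\right)$ ($K{\left(a,x \right)} = a x \left(6 + x\right) + 14 = 14 + a x \left(6 + x\right)$)
$\sqrt{D{\left(900,1105 \right)} + K{\left(V,14 \left(-8\right) \left(-5\right) \right)}} = \sqrt{\left(1448 + 900^{2}\right) + \left(14 - 2036 \cdot 14 \left(-8\right) \left(-5\right) \left(6 + 14 \left(-8\right) \left(-5\right)\right)\right)} = \sqrt{\left(1448 + 810000\right) + \left(14 - 2036 \left(\left(-112\right) \left(-5\right)\right) \left(6 - -560\right)\right)} = \sqrt{811448 + \left(14 - 1140160 \left(6 + 560\right)\right)} = \sqrt{811448 + \left(14 - 1140160 \cdot 566\right)} = \sqrt{811448 + \left(14 - 645330560\right)} = \sqrt{811448 - 645330546} = \sqrt{-644519098} = i \sqrt{644519098}$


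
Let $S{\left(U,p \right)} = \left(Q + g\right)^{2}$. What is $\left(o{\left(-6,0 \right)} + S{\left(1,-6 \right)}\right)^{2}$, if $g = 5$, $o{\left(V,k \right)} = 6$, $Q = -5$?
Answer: $36$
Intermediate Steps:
$S{\left(U,p \right)} = 0$ ($S{\left(U,p \right)} = \left(-5 + 5\right)^{2} = 0^{2} = 0$)
$\left(o{\left(-6,0 \right)} + S{\left(1,-6 \right)}\right)^{2} = \left(6 + 0\right)^{2} = 6^{2} = 36$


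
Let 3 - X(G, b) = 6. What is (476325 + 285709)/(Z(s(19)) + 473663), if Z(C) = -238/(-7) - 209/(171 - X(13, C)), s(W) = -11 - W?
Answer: 132593916/82423069 ≈ 1.6087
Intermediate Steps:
X(G, b) = -3 (X(G, b) = 3 - 1*6 = 3 - 6 = -3)
Z(C) = 5707/174 (Z(C) = -238/(-7) - 209/(171 - 1*(-3)) = -238*(-1/7) - 209/(171 + 3) = 34 - 209/174 = 5707/174)
(476325 + 285709)/(Z(s(19)) + 473663) = (476325 + 285709)/(5707/174 + 473663) = 762034/(82423069/174) = 762034*(174/82423069) = 132593916/82423069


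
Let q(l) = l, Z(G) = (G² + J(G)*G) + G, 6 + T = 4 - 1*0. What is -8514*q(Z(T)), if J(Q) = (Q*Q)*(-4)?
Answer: -289476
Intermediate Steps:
J(Q) = -4*Q² (J(Q) = Q²*(-4) = -4*Q²)
T = -2 (T = -6 + (4 - 1*0) = -6 + (4 + 0) = -6 + 4 = -2)
Z(G) = G + G² - 4*G³ (Z(G) = (G² + (-4*G²)*G) + G = (G² - 4*G³) + G = G + G² - 4*G³)
-8514*q(Z(T)) = -(-17028)*(1 - 2 - 4*(-2)²) = -(-17028)*(1 - 2 - 4*4) = -(-17028)*(1 - 2 - 16) = -(-17028)*(-17) = -8514*34 = -289476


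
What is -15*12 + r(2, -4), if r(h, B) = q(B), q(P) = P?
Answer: -184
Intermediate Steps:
r(h, B) = B
-15*12 + r(2, -4) = -15*12 - 4 = -180 - 4 = -184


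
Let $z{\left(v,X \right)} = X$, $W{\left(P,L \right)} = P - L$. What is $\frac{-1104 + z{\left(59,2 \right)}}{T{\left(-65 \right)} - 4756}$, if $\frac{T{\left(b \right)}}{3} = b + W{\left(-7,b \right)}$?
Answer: $\frac{1102}{4777} \approx 0.23069$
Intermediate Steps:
$T{\left(b \right)} = -21$ ($T{\left(b \right)} = 3 \left(b - \left(7 + b\right)\right) = 3 \left(-7\right) = -21$)
$\frac{-1104 + z{\left(59,2 \right)}}{T{\left(-65 \right)} - 4756} = \frac{-1104 + 2}{-21 - 4756} = - \frac{1102}{-4777} = \left(-1102\right) \left(- \frac{1}{4777}\right) = \frac{1102}{4777}$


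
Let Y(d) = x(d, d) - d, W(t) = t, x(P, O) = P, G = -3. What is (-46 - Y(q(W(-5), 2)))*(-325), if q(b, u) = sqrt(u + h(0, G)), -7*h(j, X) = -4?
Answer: 14950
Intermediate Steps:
h(j, X) = 4/7 (h(j, X) = -1/7*(-4) = 4/7)
q(b, u) = sqrt(4/7 + u) (q(b, u) = sqrt(u + 4/7) = sqrt(4/7 + u))
Y(d) = 0 (Y(d) = d - d = 0)
(-46 - Y(q(W(-5), 2)))*(-325) = (-46 - 1*0)*(-325) = (-46 + 0)*(-325) = -46*(-325) = 14950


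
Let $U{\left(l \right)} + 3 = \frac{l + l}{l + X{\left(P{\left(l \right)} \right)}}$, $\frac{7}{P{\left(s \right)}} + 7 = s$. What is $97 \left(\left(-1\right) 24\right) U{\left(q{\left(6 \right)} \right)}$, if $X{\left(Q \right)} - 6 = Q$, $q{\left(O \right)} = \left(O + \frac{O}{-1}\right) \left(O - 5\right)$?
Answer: $6984$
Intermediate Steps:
$q{\left(O \right)} = 0$ ($q{\left(O \right)} = \left(O + O \left(-1\right)\right) \left(-5 + O\right) = \left(O - O\right) \left(-5 + O\right) = 0 \left(-5 + O\right) = 0$)
$P{\left(s \right)} = \frac{7}{-7 + s}$
$X{\left(Q \right)} = 6 + Q$
$U{\left(l \right)} = -3 + \frac{2 l}{6 + l + \frac{7}{-7 + l}}$ ($U{\left(l \right)} = -3 + \frac{l + l}{l + \left(6 + \frac{7}{-7 + l}\right)} = -3 + \frac{2 l}{6 + l + \frac{7}{-7 + l}}$)
$97 \left(\left(-1\right) 24\right) U{\left(q{\left(6 \right)} \right)} = 97 \left(\left(-1\right) 24\right) \frac{105 - 0^{2} - 0}{-35 + 0^{2} - 0} = 97 \left(-24\right) \frac{105 - 0 + 0}{-35 + 0 + 0} = - 2328 \frac{105 + 0 + 0}{-35} = - 2328 \left(\left(- \frac{1}{35}\right) 105\right) = \left(-2328\right) \left(-3\right) = 6984$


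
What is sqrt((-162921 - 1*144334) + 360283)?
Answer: 6*sqrt(1473) ≈ 230.28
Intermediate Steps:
sqrt((-162921 - 1*144334) + 360283) = sqrt((-162921 - 144334) + 360283) = sqrt(-307255 + 360283) = sqrt(53028) = 6*sqrt(1473)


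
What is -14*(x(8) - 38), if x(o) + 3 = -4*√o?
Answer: 574 + 112*√2 ≈ 732.39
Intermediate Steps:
x(o) = -3 - 4*√o
-14*(x(8) - 38) = -14*((-3 - 8*√2) - 38) = -14*(-41 - 8*√2) = 574 + 112*√2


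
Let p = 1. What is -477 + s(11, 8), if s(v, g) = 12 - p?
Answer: -466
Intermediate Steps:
s(v, g) = 11 (s(v, g) = 12 - 1*1 = 12 - 1 = 11)
-477 + s(11, 8) = -477 + 11 = -466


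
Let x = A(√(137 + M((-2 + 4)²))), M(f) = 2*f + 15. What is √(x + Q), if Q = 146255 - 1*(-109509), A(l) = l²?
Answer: 6*√7109 ≈ 505.89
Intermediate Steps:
M(f) = 15 + 2*f
Q = 255764 (Q = 146255 + 109509 = 255764)
x = 160 (x = (√(137 + (15 + 2*(-2 + 4)²)))² = (√(137 + (15 + 2*2²)))² = (√(137 + (15 + 2*4)))² = (√(137 + (15 + 8)))² = (√(137 + 23))² = (√160)² = (4*√10)² = 160)
√(x + Q) = √(160 + 255764) = √255924 = 6*√7109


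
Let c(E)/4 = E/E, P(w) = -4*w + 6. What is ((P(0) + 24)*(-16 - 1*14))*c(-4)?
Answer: -3600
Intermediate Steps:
P(w) = 6 - 4*w
c(E) = 4 (c(E) = 4*(E/E) = 4*1 = 4)
((P(0) + 24)*(-16 - 1*14))*c(-4) = (((6 - 4*0) + 24)*(-16 - 1*14))*4 = (((6 + 0) + 24)*(-16 - 14))*4 = ((6 + 24)*(-30))*4 = (30*(-30))*4 = -900*4 = -3600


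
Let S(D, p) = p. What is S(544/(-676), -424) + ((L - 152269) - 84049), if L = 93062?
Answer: -143680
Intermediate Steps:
S(544/(-676), -424) + ((L - 152269) - 84049) = -424 + ((93062 - 152269) - 84049) = -424 + (-59207 - 84049) = -424 - 143256 = -143680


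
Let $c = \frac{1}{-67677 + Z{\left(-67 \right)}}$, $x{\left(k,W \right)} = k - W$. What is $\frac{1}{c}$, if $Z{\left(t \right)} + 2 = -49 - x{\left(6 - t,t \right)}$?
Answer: $-67868$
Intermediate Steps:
$Z{\left(t \right)} = -57 + 2 t$ ($Z{\left(t \right)} = -2 - \left(55 - 2 t\right) = -2 + \left(-49 + \left(-6 + 2 t\right)\right) = -2 + \left(-55 + 2 t\right) = -57 + 2 t$)
$c = - \frac{1}{67868}$ ($c = \frac{1}{-67677 + \left(-57 + 2 \left(-67\right)\right)} = \frac{1}{-67677 - 191} = \frac{1}{-67868} = - \frac{1}{67868} \approx -1.4734 \cdot 10^{-5}$)
$\frac{1}{c} = \frac{1}{- \frac{1}{67868}} = -67868$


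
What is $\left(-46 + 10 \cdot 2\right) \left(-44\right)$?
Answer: $1144$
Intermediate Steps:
$\left(-46 + 10 \cdot 2\right) \left(-44\right) = \left(-46 + 20\right) \left(-44\right) = \left(-26\right) \left(-44\right) = 1144$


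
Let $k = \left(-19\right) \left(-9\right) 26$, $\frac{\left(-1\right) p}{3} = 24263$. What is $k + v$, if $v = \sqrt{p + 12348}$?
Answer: $4446 + i \sqrt{60441} \approx 4446.0 + 245.85 i$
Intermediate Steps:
$p = -72789$ ($p = \left(-3\right) 24263 = -72789$)
$v = i \sqrt{60441}$ ($v = \sqrt{-72789 + 12348} = \sqrt{-60441} = i \sqrt{60441} \approx 245.85 i$)
$k = 4446$ ($k = 171 \cdot 26 = 4446$)
$k + v = 4446 + i \sqrt{60441}$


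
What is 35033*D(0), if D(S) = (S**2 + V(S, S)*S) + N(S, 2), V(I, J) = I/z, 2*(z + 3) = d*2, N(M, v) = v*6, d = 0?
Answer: 420396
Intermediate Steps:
N(M, v) = 6*v
z = -3 (z = -3 + (0*2)/2 = -3 + (1/2)*0 = -3 + 0 = -3)
V(I, J) = -I/3 (V(I, J) = I/(-3) = I*(-1/3) = -I/3)
D(S) = 12 + 2*S**2/3 (D(S) = (S**2 + (-S/3)*S) + 6*2 = (S**2 - S**2/3) + 12 = 2*S**2/3 + 12 = 12 + 2*S**2/3)
35033*D(0) = 35033*(12 + (2/3)*0**2) = 35033*(12 + (2/3)*0) = 35033*(12 + 0) = 35033*12 = 420396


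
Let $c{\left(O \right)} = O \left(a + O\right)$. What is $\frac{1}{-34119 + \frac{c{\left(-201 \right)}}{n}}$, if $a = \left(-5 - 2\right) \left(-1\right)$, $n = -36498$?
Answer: $- \frac{6083}{207552376} \approx -2.9308 \cdot 10^{-5}$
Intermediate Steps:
$a = 7$ ($a = \left(-7\right) \left(-1\right) = 7$)
$c{\left(O \right)} = O \left(7 + O\right)$
$\frac{1}{-34119 + \frac{c{\left(-201 \right)}}{n}} = \frac{1}{-34119 + \frac{\left(-201\right) \left(7 - 201\right)}{-36498}} = \frac{1}{-34119 + \left(-201\right) \left(-194\right) \left(- \frac{1}{36498}\right)} = \frac{1}{-34119 + 38994 \left(- \frac{1}{36498}\right)} = \frac{1}{-34119 - \frac{6499}{6083}} = \frac{1}{- \frac{207552376}{6083}} = - \frac{6083}{207552376}$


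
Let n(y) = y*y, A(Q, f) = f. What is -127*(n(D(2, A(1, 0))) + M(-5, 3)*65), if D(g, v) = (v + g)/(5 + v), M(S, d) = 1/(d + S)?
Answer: 205359/50 ≈ 4107.2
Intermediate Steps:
M(S, d) = 1/(S + d)
D(g, v) = (g + v)/(5 + v)
n(y) = y²
-127*(n(D(2, A(1, 0))) + M(-5, 3)*65) = -127*(((2 + 0)/(5 + 0))² + 65/(-5 + 3)) = -127*((2/5)² + 65/(-2)) = -127*(((⅕)*2)² - ½*65) = -127*((⅖)² - 65/2) = -127*(4/25 - 65/2) = -127*(-1617/50) = 205359/50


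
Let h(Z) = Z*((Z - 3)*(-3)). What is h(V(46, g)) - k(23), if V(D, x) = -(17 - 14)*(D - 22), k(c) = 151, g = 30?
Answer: -16351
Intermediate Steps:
V(D, x) = 66 - 3*D (V(D, x) = -3*(-22 + D) = -(-66 + 3*D) = 66 - 3*D)
h(Z) = Z*(9 - 3*Z) (h(Z) = Z*((-3 + Z)*(-3)) = Z*(9 - 3*Z))
h(V(46, g)) - k(23) = 3*(66 - 3*46)*(3 - (66 - 3*46)) - 1*151 = 3*(66 - 138)*(3 - (66 - 138)) - 151 = 3*(-72)*(3 - 1*(-72)) - 151 = 3*(-72)*(3 + 72) - 151 = 3*(-72)*75 - 151 = -16200 - 151 = -16351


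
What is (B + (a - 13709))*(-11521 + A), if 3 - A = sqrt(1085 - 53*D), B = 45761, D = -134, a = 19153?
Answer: -589779190 - 51205*sqrt(8187) ≈ -5.9441e+8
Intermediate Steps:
A = 3 - sqrt(8187) (A = 3 - sqrt(1085 - 53*(-134)) = 3 - sqrt(1085 + 7102) = 3 - sqrt(8187) ≈ -87.482)
(B + (a - 13709))*(-11521 + A) = (45761 + (19153 - 13709))*(-11521 + (3 - sqrt(8187))) = (45761 + 5444)*(-11518 - sqrt(8187)) = 51205*(-11518 - sqrt(8187)) = -589779190 - 51205*sqrt(8187)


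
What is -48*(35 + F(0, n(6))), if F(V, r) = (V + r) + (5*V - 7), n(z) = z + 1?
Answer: -1680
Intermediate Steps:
n(z) = 1 + z
F(V, r) = -7 + r + 6*V (F(V, r) = (V + r) + (-7 + 5*V) = -7 + r + 6*V)
-48*(35 + F(0, n(6))) = -48*(35 + (-7 + (1 + 6) + 6*0)) = -48*(35 + (-7 + 7 + 0)) = -48*(35 + 0) = -48*35 = -1680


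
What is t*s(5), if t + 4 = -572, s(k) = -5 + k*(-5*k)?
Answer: 74880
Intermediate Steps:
s(k) = -5 - 5*k²
t = -576 (t = -4 - 572 = -576)
t*s(5) = -576*(-5 - 5*5²) = -576*(-5 - 5*25) = -576*(-5 - 125) = -576*(-130) = 74880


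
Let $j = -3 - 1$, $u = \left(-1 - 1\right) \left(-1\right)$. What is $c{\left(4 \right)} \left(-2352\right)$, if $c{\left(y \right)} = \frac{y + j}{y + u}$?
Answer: $0$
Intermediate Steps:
$u = 2$ ($u = \left(-2\right) \left(-1\right) = 2$)
$j = -4$ ($j = -3 - 1 = -4$)
$c{\left(y \right)} = \frac{-4 + y}{2 + y}$ ($c{\left(y \right)} = \frac{y - 4}{y + 2} = \frac{-4 + y}{2 + y}$)
$c{\left(4 \right)} \left(-2352\right) = \frac{-4 + 4}{2 + 4} \left(-2352\right) = \frac{1}{6} \cdot 0 \left(-2352\right) = 0 \left(-2352\right) = 0$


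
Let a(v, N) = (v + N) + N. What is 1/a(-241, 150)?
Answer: 1/59 ≈ 0.016949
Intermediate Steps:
a(v, N) = v + 2*N (a(v, N) = (N + v) + N = v + 2*N)
1/a(-241, 150) = 1/(-241 + 2*150) = 1/(-241 + 300) = 1/59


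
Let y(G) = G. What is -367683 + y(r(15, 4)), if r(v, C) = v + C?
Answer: -367664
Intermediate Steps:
r(v, C) = C + v
-367683 + y(r(15, 4)) = -367683 + (4 + 15) = -367683 + 19 = -367664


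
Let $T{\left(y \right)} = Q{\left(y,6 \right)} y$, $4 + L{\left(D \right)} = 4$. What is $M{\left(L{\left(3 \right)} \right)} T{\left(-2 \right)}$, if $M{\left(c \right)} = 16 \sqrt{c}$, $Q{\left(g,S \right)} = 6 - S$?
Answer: $0$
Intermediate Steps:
$L{\left(D \right)} = 0$ ($L{\left(D \right)} = -4 + 4 = 0$)
$T{\left(y \right)} = 0$ ($T{\left(y \right)} = \left(6 - 6\right) y = 0 y = 0$)
$M{\left(L{\left(3 \right)} \right)} T{\left(-2 \right)} = 16 \sqrt{0} \cdot 0 = 16 \cdot 0 \cdot 0 = 0 \cdot 0 = 0$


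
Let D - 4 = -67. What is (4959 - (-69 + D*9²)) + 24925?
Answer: 35056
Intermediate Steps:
D = -63 (D = 4 - 67 = -63)
(4959 - (-69 + D*9²)) + 24925 = (4959 - (-69 - 63*9²)) + 24925 = (4959 - (-69 - 63*81)) + 24925 = (4959 - (-69 - 5103)) + 24925 = (4959 - 1*(-5172)) + 24925 = (4959 + 5172) + 24925 = 10131 + 24925 = 35056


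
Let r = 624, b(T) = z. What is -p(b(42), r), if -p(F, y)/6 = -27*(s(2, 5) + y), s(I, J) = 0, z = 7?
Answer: -101088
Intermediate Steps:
b(T) = 7
p(F, y) = 162*y (p(F, y) = -(-162)*(0 + y) = -(-162)*y = 162*y)
-p(b(42), r) = -162*624 = -1*101088 = -101088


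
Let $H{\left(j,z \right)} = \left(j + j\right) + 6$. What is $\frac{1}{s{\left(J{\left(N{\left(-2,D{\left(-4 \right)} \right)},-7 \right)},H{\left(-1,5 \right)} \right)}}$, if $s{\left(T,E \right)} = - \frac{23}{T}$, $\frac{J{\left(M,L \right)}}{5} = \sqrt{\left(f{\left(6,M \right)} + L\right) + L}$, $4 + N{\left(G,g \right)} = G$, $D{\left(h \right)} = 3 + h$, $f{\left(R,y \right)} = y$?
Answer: $- \frac{10 i \sqrt{5}}{23} \approx - 0.9722 i$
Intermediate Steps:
$H{\left(j,z \right)} = 6 + 2 j$ ($H{\left(j,z \right)} = 2 j + 6 = 6 + 2 j$)
$N{\left(G,g \right)} = -4 + G$
$J{\left(M,L \right)} = 5 \sqrt{M + 2 L}$ ($J{\left(M,L \right)} = 5 \sqrt{\left(M + L\right) + L} = 5 \sqrt{\left(L + M\right) + L} = 5 \sqrt{M + 2 L}$)
$\frac{1}{s{\left(J{\left(N{\left(-2,D{\left(-4 \right)} \right)},-7 \right)},H{\left(-1,5 \right)} \right)}} = \frac{1}{\left(-23\right) \frac{1}{5 \sqrt{\left(-4 - 2\right) + 2 \left(-7\right)}}} = \frac{1}{\left(-23\right) \frac{1}{5 \sqrt{-6 - 14}}} = \frac{1}{\left(-23\right) \frac{1}{5 \sqrt{-20}}} = \frac{1}{\left(-23\right) \frac{1}{5 \cdot 2 i \sqrt{5}}} = \frac{1}{\left(-23\right) \frac{1}{10 i \sqrt{5}}} = \frac{1}{\left(-23\right) \left(- \frac{i \sqrt{5}}{50}\right)} = \frac{1}{\frac{23}{50} i \sqrt{5}} = - \frac{10 i \sqrt{5}}{23}$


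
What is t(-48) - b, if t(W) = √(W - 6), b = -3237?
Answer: 3237 + 3*I*√6 ≈ 3237.0 + 7.3485*I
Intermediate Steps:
t(W) = √(-6 + W)
t(-48) - b = √(-6 - 48) - 1*(-3237) = √(-54) + 3237 = 3*I*√6 + 3237 = 3237 + 3*I*√6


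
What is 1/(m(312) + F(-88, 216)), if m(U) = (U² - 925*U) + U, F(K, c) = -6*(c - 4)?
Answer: -1/192216 ≈ -5.2025e-6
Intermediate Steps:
F(K, c) = 24 - 6*c (F(K, c) = -6*(-4 + c) = 24 - 6*c)
m(U) = U² - 924*U
1/(m(312) + F(-88, 216)) = 1/(312*(-924 + 312) + (24 - 6*216)) = 1/(312*(-612) + (24 - 1296)) = 1/(-190944 - 1272) = 1/(-192216) = -1/192216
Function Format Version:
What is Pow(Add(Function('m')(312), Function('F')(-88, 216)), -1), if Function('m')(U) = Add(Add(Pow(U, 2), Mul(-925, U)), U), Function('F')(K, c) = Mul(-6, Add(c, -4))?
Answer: Rational(-1, 192216) ≈ -5.2025e-6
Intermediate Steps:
Function('F')(K, c) = Add(24, Mul(-6, c)) (Function('F')(K, c) = Mul(-6, Add(-4, c)) = Add(24, Mul(-6, c)))
Function('m')(U) = Add(Pow(U, 2), Mul(-924, U))
Pow(Add(Function('m')(312), Function('F')(-88, 216)), -1) = Pow(Add(Mul(312, Add(-924, 312)), Add(24, Mul(-6, 216))), -1) = Pow(Add(Mul(312, -612), Add(24, -1296)), -1) = Pow(Add(-190944, -1272), -1) = Pow(-192216, -1) = Rational(-1, 192216)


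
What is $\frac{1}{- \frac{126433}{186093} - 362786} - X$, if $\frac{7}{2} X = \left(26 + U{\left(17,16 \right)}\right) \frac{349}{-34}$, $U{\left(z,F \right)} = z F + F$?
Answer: $\frac{7398376752791099}{8033935322189} \approx 920.89$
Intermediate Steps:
$U{\left(z,F \right)} = F + F z$ ($U{\left(z,F \right)} = F z + F = F + F z$)
$X = - \frac{109586}{119}$ ($X = \frac{2 \left(26 + 16 \left(1 + 17\right)\right) \frac{349}{-34}}{7} = \frac{2 \left(26 + 16 \cdot 18\right) 349 \left(- \frac{1}{34}\right)}{7} = \frac{2 \left(26 + 288\right) \left(- \frac{349}{34}\right)}{7} = \frac{2 \cdot 314 \left(- \frac{349}{34}\right)}{7} = \frac{2}{7} \left(- \frac{54793}{17}\right) = - \frac{109586}{119} \approx -920.89$)
$\frac{1}{- \frac{126433}{186093} - 362786} - X = \frac{1}{- \frac{126433}{186093} - 362786} - - \frac{109586}{119} = \frac{1}{\left(-126433\right) \frac{1}{186093} - 362786} + \frac{109586}{119} = \frac{1}{- \frac{126433}{186093} - 362786} + \frac{109586}{119} = \frac{1}{- \frac{67512061531}{186093}} + \frac{109586}{119} = - \frac{186093}{67512061531} + \frac{109586}{119} = \frac{7398376752791099}{8033935322189}$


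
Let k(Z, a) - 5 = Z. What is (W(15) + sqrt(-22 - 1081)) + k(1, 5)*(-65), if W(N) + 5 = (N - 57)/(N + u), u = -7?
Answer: -1601/4 + I*sqrt(1103) ≈ -400.25 + 33.211*I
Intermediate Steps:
k(Z, a) = 5 + Z
W(N) = -5 + (-57 + N)/(-7 + N) (W(N) = -5 + (N - 57)/(N - 7) = -5 + (-57 + N)/(-7 + N))
(W(15) + sqrt(-22 - 1081)) + k(1, 5)*(-65) = (2*(-11 - 2*15)/(-7 + 15) + sqrt(-22 - 1081)) + (5 + 1)*(-65) = (2*(-11 - 30)/8 + sqrt(-1103)) + 6*(-65) = (2*(1/8)*(-41) + I*sqrt(1103)) - 390 = (-41/4 + I*sqrt(1103)) - 390 = -1601/4 + I*sqrt(1103)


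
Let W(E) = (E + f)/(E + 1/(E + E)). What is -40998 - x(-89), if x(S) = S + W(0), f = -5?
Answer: -40909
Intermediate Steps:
W(E) = (-5 + E)/(E + 1/(2*E)) (W(E) = (E - 5)/(E + 1/(E + E)) = (-5 + E)/(E + 1/(2*E)))
x(S) = S (x(S) = S + 2*0*(-5 + 0)/(1 + 2*0**2) = S + 2*0*(-5)/(1 + 2*0) = S + 2*0*(-5)/(1 + 0) = S + 2*0*(-5)/1 = S + 2*0*1*(-5) = S + 0 = S)
-40998 - x(-89) = -40998 - 1*(-89) = -40998 + 89 = -40909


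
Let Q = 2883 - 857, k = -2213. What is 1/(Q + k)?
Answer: -1/187 ≈ -0.0053476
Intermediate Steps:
Q = 2026
1/(Q + k) = 1/(2026 - 2213) = 1/(-187) = -1/187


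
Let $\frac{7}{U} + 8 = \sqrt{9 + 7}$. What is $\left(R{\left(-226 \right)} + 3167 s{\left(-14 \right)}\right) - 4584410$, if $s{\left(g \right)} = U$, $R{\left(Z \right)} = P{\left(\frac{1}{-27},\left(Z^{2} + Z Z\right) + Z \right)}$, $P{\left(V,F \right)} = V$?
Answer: $- \frac{495714847}{108} \approx -4.59 \cdot 10^{6}$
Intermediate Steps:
$R{\left(Z \right)} = - \frac{1}{27}$ ($R{\left(Z \right)} = \frac{1}{-27} = - \frac{1}{27}$)
$U = - \frac{7}{4}$ ($U = \frac{7}{-8 + \sqrt{9 + 7}} = \frac{7}{-8 + \sqrt{16}} = \frac{7}{-8 + 4} = \frac{7}{-4} = 7 \left(- \frac{1}{4}\right) = - \frac{7}{4} \approx -1.75$)
$s{\left(g \right)} = - \frac{7}{4}$
$\left(R{\left(-226 \right)} + 3167 s{\left(-14 \right)}\right) - 4584410 = \left(- \frac{1}{27} + 3167 \left(- \frac{7}{4}\right)\right) - 4584410 = \left(- \frac{1}{27} - \frac{22169}{4}\right) - 4584410 = - \frac{598567}{108} - 4584410 = - \frac{495714847}{108}$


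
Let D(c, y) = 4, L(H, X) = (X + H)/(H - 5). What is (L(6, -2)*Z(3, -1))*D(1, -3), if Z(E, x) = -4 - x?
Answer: -48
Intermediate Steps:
L(H, X) = (H + X)/(-5 + H)
(L(6, -2)*Z(3, -1))*D(1, -3) = (((6 - 2)/(-5 + 6))*(-4 - 1*(-1)))*4 = ((4/1)*(-4 + 1))*4 = ((1*4)*(-3))*4 = (4*(-3))*4 = -12*4 = -48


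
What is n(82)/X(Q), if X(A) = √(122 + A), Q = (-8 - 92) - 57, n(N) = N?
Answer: -82*I*√35/35 ≈ -13.861*I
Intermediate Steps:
Q = -157 (Q = -100 - 57 = -157)
n(82)/X(Q) = 82/(√(122 - 157)) = 82/(√(-35)) = 82/((I*√35)) = 82*(-I*√35/35) = -82*I*√35/35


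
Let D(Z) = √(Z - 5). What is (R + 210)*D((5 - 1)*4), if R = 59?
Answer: 269*√11 ≈ 892.17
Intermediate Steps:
D(Z) = √(-5 + Z)
(R + 210)*D((5 - 1)*4) = (59 + 210)*√(-5 + (5 - 1)*4) = 269*√(-5 + 4*4) = 269*√(-5 + 16) = 269*√11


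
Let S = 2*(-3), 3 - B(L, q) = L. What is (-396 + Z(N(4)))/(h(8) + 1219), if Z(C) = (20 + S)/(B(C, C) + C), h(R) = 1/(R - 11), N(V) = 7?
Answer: -587/1828 ≈ -0.32112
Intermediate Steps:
B(L, q) = 3 - L
S = -6
h(R) = 1/(-11 + R)
Z(C) = 14/3 (Z(C) = (20 - 6)/((3 - C) + C) = 14/3)
(-396 + Z(N(4)))/(h(8) + 1219) = (-396 + 14/3)/(1/(-11 + 8) + 1219) = -1174/(3*(1/(-3) + 1219)) = -1174/(3*(-⅓ + 1219)) = -1174/(3*3656/3) = -1174/3*3/3656 = -587/1828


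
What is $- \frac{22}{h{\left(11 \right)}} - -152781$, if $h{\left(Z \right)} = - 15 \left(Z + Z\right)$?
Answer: $\frac{2291716}{15} \approx 1.5278 \cdot 10^{5}$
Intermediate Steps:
$h{\left(Z \right)} = - 30 Z$ ($h{\left(Z \right)} = - 15 \cdot 2 Z = - 30 Z$)
$- \frac{22}{h{\left(11 \right)}} - -152781 = - \frac{22}{\left(-30\right) 11} - -152781 = - \frac{22}{-330} + 152781 = \left(-22\right) \left(- \frac{1}{330}\right) + 152781 = \frac{1}{15} + 152781 = \frac{2291716}{15}$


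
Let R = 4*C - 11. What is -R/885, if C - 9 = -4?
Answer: -3/295 ≈ -0.010169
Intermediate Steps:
C = 5 (C = 9 - 4 = 5)
R = 9 (R = 4*5 - 11 = 20 - 11 = 9)
-R/885 = -9/885 = -1*3/295 = -3/295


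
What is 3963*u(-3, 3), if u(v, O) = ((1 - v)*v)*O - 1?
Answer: -146631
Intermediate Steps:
u(v, O) = -1 + O*v*(1 - v) (u(v, O) = (v*(1 - v))*O - 1 = O*v*(1 - v) - 1 = -1 + O*v*(1 - v))
3963*u(-3, 3) = 3963*(-1 + 3*(-3) - 1*3*(-3)²) = 3963*(-1 - 9 - 1*3*9) = 3963*(-1 - 9 - 27) = 3963*(-37) = -146631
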